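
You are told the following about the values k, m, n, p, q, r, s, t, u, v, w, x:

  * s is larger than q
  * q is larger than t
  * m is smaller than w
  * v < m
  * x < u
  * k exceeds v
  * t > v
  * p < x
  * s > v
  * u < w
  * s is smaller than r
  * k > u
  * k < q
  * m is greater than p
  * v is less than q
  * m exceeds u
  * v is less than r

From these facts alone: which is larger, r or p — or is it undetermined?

r

p < x and x < u give p < u.
With u < k: p < x < u < k.
Then k < q extends the chain to q.
Then q < s extends the chain to s.
With s < r: p < x < u < k < q < s < r.
So r is larger.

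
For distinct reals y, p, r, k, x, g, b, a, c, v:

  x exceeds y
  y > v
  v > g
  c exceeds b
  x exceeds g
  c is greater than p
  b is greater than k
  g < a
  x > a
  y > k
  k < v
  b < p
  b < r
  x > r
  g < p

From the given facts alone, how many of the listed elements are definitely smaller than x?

Directly below x: g, a, y, r.
One step further: k, v, b (7 so far).
No other element is forced below x by the given relations, so the count is 7.

7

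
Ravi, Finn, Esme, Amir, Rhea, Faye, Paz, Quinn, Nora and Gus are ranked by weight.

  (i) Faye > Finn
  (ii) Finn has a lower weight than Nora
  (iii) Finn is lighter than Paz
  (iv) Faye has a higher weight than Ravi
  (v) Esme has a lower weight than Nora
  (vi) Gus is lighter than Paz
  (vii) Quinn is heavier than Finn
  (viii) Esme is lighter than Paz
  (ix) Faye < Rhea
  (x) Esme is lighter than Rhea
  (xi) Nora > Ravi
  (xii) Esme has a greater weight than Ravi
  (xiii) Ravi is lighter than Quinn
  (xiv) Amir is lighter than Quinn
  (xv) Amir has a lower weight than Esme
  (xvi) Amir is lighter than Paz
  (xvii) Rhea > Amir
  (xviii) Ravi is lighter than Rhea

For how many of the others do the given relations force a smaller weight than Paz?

5

From Paz the given relations immediately reach Finn, Gus, Amir, Esme.
From those, Ravi — 5 in total.
No other element is forced below Paz by the given relations, so the count is 5.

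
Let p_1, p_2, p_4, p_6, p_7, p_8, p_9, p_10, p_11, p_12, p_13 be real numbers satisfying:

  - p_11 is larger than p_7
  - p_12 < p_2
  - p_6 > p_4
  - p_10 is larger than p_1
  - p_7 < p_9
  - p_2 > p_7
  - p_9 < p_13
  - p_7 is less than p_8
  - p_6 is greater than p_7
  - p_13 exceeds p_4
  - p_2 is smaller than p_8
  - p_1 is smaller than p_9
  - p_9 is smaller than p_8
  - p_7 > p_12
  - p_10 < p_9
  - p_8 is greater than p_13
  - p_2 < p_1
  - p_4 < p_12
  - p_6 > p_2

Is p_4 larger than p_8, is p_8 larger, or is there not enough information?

p_8

Following the relations from p_4: p_4 < p_12 < p_2 < p_1 < p_10 < p_9 < p_13 < p_8.
So p_8 is larger.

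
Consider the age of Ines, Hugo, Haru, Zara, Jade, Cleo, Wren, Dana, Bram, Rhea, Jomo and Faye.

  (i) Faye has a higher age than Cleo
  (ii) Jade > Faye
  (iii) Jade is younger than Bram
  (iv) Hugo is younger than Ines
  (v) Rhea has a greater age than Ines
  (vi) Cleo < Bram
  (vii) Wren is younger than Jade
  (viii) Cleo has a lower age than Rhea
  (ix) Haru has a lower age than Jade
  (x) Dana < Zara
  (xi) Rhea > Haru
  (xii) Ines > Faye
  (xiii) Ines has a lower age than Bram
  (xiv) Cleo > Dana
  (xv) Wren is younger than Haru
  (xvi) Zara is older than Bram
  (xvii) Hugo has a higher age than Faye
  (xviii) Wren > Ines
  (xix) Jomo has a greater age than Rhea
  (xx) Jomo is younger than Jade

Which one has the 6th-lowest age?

Chaining the given pairs: Dana < Cleo < Faye < Hugo < Ines < Wren < Haru < Rhea < Jomo < Jade < Bram < Zara.
The 6th smallest is Wren.

Wren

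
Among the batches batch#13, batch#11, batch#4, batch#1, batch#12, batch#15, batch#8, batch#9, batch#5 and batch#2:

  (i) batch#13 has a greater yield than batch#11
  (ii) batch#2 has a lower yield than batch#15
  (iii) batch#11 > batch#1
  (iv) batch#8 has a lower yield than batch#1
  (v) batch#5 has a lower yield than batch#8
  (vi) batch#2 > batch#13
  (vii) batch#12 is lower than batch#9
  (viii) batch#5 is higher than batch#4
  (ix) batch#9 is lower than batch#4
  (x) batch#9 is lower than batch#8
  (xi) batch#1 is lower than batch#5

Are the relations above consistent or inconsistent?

inconsistent

We have batch#1 < batch#5 stated directly, yet also batch#5 < batch#8 < batch#1 by chaining the others — so batch#5 < batch#1. Contradiction.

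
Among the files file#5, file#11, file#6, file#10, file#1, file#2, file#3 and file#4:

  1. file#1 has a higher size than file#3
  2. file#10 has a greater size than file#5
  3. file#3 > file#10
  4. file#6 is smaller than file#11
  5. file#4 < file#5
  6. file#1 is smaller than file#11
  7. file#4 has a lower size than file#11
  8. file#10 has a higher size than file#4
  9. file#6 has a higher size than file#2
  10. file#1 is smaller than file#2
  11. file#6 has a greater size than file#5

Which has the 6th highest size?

Piecing the relations together gives one ordering: file#4 < file#5 < file#10 < file#3 < file#1 < file#2 < file#6 < file#11.
The 6th largest is file#10.

file#10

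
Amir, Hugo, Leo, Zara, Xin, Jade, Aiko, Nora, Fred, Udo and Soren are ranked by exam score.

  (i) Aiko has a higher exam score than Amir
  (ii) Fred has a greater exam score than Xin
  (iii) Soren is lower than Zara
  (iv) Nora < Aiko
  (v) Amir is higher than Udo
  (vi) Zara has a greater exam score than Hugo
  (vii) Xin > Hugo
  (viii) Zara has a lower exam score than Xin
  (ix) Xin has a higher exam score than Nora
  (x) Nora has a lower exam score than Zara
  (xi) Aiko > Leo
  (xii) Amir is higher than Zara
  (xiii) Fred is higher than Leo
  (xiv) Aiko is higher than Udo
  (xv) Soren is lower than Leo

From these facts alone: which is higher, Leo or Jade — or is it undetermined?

Following every chain through Jade: nothing is chained to Jade.
Leo is not reached, and no chain runs the other way from Leo to Jade.
So the given relations leave the order of Jade and Leo undetermined.

undetermined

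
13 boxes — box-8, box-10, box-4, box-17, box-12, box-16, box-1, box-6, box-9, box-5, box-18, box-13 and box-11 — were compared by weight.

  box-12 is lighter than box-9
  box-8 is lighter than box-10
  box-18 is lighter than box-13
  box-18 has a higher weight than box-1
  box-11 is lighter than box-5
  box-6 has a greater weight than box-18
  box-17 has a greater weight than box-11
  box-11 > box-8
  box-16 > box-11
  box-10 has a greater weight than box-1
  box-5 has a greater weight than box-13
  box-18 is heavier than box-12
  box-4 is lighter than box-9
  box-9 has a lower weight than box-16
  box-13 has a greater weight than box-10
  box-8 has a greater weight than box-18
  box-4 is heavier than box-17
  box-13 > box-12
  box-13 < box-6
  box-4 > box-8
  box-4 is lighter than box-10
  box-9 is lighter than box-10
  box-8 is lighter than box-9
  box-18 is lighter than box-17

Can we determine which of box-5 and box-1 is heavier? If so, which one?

box-1 < box-18 < box-8 < box-11 < box-17 < box-4 < box-9 < box-10 < box-13 < box-5, by transitivity through box-18, box-8, box-11, box-17, box-4, box-9, box-10, box-13.
So box-5 is heavier.

box-5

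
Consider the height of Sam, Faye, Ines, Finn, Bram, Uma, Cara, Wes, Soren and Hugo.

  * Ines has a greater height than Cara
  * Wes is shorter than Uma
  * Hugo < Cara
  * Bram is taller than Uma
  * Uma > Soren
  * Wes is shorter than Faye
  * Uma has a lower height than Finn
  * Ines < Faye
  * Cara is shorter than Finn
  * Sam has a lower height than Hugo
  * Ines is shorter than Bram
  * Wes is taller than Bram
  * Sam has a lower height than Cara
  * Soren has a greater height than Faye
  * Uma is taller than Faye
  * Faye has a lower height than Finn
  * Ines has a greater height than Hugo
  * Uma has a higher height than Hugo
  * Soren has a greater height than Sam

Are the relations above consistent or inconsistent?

inconsistent

We have Uma < Bram stated directly, yet also Bram < Wes < Faye < Soren < Uma by chaining the others — so Bram < Uma. Contradiction.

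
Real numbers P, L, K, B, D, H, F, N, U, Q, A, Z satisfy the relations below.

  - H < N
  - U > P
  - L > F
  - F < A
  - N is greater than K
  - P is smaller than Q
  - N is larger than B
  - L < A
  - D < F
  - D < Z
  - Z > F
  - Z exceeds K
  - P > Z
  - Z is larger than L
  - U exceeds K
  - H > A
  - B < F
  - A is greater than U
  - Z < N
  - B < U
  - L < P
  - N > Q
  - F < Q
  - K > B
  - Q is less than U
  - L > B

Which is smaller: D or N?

D

The relevant relations are D < F; F < L; L < Z; Z < P; P < Q; Q < U; U < A; A < H; H < N.
Chaining these gives D < F < L < Z < P < Q < U < A < H < N.
So D < N; D is the smaller of the two.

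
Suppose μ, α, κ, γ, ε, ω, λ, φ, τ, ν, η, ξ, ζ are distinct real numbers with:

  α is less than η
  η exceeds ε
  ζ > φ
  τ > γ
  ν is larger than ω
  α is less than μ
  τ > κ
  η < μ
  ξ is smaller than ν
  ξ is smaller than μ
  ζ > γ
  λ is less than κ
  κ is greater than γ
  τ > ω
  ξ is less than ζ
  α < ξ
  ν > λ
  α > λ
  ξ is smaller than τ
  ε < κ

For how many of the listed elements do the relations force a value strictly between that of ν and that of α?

1

The relations place α below ν. An element lies strictly between them when it is forced above α and also forced below ν.
Above α: {ξ, η, ζ, μ, τ}. Below ν: {λ, ξ, ω}.
Intersection: {ξ} — 1.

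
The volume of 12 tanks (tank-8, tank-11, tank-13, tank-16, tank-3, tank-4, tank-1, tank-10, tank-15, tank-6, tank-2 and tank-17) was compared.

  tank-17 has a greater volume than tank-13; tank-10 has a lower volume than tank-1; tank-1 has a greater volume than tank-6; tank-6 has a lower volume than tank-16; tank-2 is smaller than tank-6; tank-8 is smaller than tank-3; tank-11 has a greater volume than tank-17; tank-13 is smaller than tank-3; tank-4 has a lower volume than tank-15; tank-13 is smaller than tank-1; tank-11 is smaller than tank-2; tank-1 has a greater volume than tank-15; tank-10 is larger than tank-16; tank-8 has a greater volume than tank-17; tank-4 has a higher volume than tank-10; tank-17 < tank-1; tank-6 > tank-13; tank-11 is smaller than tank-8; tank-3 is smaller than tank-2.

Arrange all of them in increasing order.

Each adjacent pair is fixed by a given relation: tank-13 < tank-17; tank-17 < tank-11; tank-11 < tank-8; tank-8 < tank-3; tank-3 < tank-2; tank-2 < tank-6; tank-6 < tank-16; tank-16 < tank-10; tank-10 < tank-4; tank-4 < tank-15; tank-15 < tank-1. Chaining them end to end gives the full order.

tank-13 < tank-17 < tank-11 < tank-8 < tank-3 < tank-2 < tank-6 < tank-16 < tank-10 < tank-4 < tank-15 < tank-1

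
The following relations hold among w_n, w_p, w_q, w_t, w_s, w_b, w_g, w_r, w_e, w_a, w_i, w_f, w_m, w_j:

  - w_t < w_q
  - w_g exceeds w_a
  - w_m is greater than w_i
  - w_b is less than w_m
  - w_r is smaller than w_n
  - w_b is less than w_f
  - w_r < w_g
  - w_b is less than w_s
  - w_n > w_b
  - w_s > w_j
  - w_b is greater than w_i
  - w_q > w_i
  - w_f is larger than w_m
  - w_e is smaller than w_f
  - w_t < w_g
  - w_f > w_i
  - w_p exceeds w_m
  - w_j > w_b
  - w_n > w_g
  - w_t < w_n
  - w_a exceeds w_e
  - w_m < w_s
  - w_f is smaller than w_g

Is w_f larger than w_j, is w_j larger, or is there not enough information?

Following every chain through w_f: above w_f we get w_g, w_n; below w_f we get w_i, w_b, w_e, w_m.
w_j is not reached, and no chain runs the other way from w_j to w_f.
So the given relations leave the order of w_f and w_j undetermined.

undetermined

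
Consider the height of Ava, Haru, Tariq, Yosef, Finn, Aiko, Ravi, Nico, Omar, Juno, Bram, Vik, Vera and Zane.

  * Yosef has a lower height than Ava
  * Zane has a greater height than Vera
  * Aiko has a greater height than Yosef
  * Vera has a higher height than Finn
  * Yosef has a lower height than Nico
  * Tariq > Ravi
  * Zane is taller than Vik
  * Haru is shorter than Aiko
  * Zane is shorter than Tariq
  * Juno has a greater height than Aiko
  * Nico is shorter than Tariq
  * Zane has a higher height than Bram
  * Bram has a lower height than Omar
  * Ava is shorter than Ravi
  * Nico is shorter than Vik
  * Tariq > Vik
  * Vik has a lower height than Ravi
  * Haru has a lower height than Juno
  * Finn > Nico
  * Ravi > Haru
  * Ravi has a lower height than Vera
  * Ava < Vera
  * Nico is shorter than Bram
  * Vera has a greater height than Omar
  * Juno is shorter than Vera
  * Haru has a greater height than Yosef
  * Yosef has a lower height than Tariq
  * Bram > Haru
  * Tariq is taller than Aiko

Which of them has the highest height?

Tariq

Chaining downward from Tariq: directly below it, Yosef, Nico, Vik, Aiko, Ravi, Zane; then Haru, Bram, Ava, Vera; then Finn, Omar, Juno.
That covers every other element, and nothing is given above Tariq, so Tariq is the highest height.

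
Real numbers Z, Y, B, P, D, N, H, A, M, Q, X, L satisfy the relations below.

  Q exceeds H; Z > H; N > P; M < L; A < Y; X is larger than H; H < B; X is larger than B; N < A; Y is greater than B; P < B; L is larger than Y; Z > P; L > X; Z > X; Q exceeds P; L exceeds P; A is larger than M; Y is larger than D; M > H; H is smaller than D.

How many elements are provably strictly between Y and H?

The relations place H below Y. An element lies strictly between them when it is forced above H and also forced below Y.
Above H: {B, D, M, Q, X, A, Z, L}. Below Y: {P, B, D, M, N, A}.
Intersection: {B, D, M, A} — 4.

4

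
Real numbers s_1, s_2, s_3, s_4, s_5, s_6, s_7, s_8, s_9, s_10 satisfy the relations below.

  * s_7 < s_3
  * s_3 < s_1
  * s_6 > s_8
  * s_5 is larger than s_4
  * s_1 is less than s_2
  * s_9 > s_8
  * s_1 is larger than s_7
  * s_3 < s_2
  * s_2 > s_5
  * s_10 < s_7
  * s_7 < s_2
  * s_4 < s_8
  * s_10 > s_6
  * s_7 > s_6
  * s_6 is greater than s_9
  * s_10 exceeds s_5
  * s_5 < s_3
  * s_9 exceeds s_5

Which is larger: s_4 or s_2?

s_2

s_4 < s_5 and s_5 < s_9 give s_4 < s_9.
With s_9 < s_6: s_4 < s_5 < s_9 < s_6.
Then s_6 < s_10 extends the chain to s_10.
With s_10 < s_7: s_4 < s_5 < s_9 < s_6 < s_10 < s_7.
With s_7 < s_3: s_4 < s_5 < s_9 < s_6 < s_10 < s_7 < s_3.
With s_3 < s_1: s_4 < s_5 < s_9 < s_6 < s_10 < s_7 < s_3 < s_1.
Then s_1 < s_2 extends the chain to s_2.
So s_4 < s_2; s_2 is the larger of the two.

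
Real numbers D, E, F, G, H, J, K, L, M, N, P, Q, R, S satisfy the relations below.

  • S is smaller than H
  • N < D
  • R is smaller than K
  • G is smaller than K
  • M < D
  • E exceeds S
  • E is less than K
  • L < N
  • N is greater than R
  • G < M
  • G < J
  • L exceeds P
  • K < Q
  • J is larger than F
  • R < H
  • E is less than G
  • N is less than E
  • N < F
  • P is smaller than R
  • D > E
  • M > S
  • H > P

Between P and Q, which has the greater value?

Link the given pairs in sequence: P < L; L < N; N < E; E < G; G < K; K < Q.
Chaining these gives P < L < N < E < G < K < Q.
So P < Q; Q is the larger of the two.

Q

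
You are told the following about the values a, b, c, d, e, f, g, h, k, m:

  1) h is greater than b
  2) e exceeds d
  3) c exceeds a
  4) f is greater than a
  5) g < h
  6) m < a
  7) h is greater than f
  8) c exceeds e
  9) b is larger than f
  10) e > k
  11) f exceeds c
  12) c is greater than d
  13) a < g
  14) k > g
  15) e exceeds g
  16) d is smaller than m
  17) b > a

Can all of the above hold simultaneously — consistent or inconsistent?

consistent

Every relation is compatible with d < m < a < g < k < e < c < f < b < h; the set is consistent.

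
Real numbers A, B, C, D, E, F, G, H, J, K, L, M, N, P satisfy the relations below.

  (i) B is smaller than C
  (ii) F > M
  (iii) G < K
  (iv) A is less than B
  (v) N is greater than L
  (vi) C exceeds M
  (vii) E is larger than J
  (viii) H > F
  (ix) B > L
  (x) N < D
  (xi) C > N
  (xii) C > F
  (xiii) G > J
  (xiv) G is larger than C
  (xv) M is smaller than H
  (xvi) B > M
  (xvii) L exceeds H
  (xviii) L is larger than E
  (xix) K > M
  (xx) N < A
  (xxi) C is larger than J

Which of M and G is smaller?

M < F and F < H give M < H.
With H < L: M < F < H < L.
Then L < B extends the chain to B.
With B < C: M < F < H < L < B < C.
Then C < G extends the chain to G.
So M < G; M is the smaller of the two.

M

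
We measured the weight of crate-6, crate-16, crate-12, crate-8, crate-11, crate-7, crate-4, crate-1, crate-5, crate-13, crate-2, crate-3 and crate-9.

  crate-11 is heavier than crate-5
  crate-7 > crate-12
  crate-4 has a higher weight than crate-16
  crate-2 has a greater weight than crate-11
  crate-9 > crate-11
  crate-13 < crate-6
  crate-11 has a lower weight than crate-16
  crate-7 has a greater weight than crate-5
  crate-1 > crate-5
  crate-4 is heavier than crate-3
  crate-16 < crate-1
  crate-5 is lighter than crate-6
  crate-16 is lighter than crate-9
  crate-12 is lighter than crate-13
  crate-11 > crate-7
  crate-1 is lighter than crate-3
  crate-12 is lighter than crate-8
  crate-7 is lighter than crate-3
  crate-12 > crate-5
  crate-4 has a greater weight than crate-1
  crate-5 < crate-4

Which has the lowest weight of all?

crate-12 is not least since crate-5 < crate-12; crate-7 is not least since crate-5 < crate-7; crate-13 is not least since crate-12 < crate-13; crate-11 is not least since crate-7 < crate-11; crate-16 is not least since crate-11 < crate-16; crate-6 is not least since crate-13 < crate-6; crate-1 is not least since crate-16 < crate-1; crate-8 is not least since crate-12 < crate-8; crate-3 is not least since crate-1 < crate-3; crate-4 is not least since crate-16 < crate-4; crate-2 is not least since crate-11 < crate-2; crate-9 is not least since crate-11 < crate-9.
Only crate-5 has nothing below it, so crate-5 is the lowest weight.

crate-5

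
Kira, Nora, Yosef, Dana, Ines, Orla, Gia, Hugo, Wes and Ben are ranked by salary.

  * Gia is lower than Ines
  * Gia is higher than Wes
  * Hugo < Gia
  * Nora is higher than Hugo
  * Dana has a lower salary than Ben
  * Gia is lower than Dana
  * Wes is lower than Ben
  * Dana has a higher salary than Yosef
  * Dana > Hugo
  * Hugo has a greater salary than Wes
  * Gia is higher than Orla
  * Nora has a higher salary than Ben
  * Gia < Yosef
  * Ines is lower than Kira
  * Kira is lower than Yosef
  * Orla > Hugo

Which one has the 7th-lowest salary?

Piecing the relations together gives one ordering: Wes < Hugo < Orla < Gia < Ines < Kira < Yosef < Dana < Ben < Nora.
Counting 7 from the smallest end gives Yosef.

Yosef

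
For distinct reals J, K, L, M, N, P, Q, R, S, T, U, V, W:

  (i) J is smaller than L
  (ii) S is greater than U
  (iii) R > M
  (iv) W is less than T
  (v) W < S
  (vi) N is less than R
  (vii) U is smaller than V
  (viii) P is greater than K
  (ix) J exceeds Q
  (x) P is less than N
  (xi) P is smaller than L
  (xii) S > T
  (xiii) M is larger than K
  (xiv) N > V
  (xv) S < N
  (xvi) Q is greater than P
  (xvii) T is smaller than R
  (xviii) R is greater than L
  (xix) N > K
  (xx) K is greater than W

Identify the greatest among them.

W is not greatest since W < K; U is not greatest since U < V; K is not greatest since K < N; T is not greatest since T < R; M is not greatest since M < R; S is not greatest since S < N; V is not greatest since V < N; P is not greatest since P < Q; N is not greatest since N < R; Q is not greatest since Q < J; J is not greatest since J < L; L is not greatest since L < R.
Only R has nothing above it, so R is the greatest.

R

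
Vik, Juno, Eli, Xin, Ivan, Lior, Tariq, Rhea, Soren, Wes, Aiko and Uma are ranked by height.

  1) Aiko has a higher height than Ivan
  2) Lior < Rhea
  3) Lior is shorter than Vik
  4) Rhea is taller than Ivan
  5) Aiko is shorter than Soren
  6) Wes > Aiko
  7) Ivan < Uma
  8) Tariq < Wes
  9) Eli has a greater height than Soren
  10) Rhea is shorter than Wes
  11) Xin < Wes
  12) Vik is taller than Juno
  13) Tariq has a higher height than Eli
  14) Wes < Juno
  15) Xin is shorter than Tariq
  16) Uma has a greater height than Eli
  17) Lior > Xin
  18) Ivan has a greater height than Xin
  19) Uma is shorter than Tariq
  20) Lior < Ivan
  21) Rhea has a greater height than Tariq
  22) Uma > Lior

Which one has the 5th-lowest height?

Piecing the relations together gives one ordering: Xin < Lior < Ivan < Aiko < Soren < Eli < Uma < Tariq < Rhea < Wes < Juno < Vik.
Counting 5 from the smallest end gives Soren.

Soren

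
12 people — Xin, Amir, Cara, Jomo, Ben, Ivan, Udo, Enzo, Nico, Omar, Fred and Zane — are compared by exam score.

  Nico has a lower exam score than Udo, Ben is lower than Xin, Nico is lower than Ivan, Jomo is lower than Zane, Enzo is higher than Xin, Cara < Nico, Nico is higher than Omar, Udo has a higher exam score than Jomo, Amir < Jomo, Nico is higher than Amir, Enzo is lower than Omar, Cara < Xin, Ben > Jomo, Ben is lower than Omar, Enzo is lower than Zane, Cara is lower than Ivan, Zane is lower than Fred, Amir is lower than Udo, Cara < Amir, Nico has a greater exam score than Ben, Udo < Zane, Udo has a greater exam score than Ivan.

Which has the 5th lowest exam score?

Xin

The consecutive relations fix a unique order: Cara < Amir < Jomo < Ben < Xin < Enzo < Omar < Nico < Ivan < Udo < Zane < Fred.
The 5th smallest is Xin.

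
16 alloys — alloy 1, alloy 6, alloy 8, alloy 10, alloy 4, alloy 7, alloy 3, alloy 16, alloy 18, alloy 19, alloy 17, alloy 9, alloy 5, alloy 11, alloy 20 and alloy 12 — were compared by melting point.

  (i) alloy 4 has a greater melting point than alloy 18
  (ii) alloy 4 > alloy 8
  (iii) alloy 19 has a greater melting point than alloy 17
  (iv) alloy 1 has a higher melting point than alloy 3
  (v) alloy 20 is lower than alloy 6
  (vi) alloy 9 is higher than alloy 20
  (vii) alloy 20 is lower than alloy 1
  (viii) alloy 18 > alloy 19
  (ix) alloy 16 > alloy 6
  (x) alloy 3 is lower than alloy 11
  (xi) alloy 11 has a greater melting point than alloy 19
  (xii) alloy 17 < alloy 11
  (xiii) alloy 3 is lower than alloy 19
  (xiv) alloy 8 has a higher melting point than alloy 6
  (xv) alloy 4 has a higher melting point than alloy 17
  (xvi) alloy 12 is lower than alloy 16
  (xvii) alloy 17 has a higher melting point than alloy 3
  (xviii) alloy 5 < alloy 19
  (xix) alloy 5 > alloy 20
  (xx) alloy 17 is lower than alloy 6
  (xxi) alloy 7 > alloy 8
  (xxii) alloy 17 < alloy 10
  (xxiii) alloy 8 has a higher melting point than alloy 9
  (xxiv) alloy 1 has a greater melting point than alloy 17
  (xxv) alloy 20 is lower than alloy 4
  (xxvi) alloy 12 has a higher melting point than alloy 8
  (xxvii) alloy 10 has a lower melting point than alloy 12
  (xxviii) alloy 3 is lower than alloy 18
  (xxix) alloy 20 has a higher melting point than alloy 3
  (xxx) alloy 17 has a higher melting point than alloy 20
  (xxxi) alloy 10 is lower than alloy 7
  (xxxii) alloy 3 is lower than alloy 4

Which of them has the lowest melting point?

alloy 20 is not least since alloy 3 < alloy 20; alloy 17 is not least since alloy 3 < alloy 17; alloy 6 is not least since alloy 20 < alloy 6; alloy 5 is not least since alloy 20 < alloy 5; alloy 19 is not least since alloy 3 < alloy 19; alloy 18 is not least since alloy 19 < alloy 18; alloy 9 is not least since alloy 20 < alloy 9; alloy 10 is not least since alloy 17 < alloy 10; alloy 8 is not least since alloy 6 < alloy 8; alloy 4 is not least since alloy 8 < alloy 4; alloy 11 is not least since alloy 17 < alloy 11; alloy 1 is not least since alloy 20 < alloy 1; alloy 12 is not least since alloy 8 < alloy 12; alloy 16 is not least since alloy 12 < alloy 16; alloy 7 is not least since alloy 10 < alloy 7.
Only alloy 3 has nothing below it, so alloy 3 is the lowest melting point.

alloy 3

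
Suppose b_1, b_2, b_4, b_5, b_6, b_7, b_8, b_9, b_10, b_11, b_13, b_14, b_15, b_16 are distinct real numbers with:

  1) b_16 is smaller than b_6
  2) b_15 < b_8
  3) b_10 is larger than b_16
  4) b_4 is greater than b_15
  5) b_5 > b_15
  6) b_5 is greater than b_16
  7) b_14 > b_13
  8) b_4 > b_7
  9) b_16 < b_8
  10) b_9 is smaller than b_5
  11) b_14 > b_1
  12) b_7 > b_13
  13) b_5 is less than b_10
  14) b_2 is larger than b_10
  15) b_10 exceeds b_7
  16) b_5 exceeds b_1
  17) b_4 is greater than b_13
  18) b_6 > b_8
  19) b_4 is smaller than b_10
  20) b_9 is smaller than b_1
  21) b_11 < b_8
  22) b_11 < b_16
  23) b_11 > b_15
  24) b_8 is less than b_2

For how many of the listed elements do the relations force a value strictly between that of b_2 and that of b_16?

Chaining upward from b_16 reaches: b_8, b_5, b_6, b_10.
Chaining downward from b_2 reaches: b_13, b_9, b_15, b_1, b_7, b_4, b_11, b_8, b_5, b_10.
Strictly between b_16 and b_2 are those in both lists: b_8, b_5, b_10 — 3 elements.

3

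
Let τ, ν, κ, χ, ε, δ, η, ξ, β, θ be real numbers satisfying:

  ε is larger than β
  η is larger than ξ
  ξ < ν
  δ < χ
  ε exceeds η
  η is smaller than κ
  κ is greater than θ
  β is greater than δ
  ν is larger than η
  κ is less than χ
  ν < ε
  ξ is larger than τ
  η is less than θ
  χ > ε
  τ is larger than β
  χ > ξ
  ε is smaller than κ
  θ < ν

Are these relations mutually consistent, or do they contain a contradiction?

Every relation is compatible with δ < β < τ < ξ < η < θ < ν < ε < κ < χ; the set is consistent.

consistent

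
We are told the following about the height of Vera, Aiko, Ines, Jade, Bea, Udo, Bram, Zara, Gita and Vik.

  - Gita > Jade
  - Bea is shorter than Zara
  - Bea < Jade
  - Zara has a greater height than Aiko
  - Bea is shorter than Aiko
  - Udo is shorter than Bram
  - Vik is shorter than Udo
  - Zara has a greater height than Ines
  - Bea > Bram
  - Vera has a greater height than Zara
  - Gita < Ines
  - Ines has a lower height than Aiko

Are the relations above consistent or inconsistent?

consistent

Every relation is compatible with Vik < Udo < Bram < Bea < Jade < Gita < Ines < Aiko < Zara < Vera; the set is consistent.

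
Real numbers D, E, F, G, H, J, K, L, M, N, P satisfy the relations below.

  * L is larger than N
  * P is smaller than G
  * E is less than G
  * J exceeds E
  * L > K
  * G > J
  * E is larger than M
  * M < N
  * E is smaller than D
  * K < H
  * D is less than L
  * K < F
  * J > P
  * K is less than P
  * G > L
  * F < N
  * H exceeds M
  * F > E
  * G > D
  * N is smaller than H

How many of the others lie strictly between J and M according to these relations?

Chaining upward from M reaches: E, D, F, N, H, L, G.
Chaining downward from J reaches: K, P, E.
Strictly between M and J are those in both lists: E — 1 element.

1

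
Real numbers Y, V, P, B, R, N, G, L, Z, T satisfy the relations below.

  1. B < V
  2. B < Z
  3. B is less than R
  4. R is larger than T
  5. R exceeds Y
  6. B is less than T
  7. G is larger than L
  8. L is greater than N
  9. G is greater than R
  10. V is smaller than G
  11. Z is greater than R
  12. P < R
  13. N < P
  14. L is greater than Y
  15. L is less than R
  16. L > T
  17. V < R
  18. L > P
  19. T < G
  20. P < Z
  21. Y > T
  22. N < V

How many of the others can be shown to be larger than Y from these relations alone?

4

Directly above Y: L, R.
One step further: Z, G (4 so far).
Nothing else is reachable above Y; 4 in all.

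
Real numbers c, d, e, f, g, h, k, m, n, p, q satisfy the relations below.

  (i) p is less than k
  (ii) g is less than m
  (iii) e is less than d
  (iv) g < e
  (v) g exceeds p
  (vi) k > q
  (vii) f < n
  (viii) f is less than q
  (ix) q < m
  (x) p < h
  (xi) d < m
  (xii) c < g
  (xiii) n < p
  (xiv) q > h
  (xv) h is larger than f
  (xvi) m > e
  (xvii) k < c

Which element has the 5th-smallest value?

Chaining the given pairs: f < n < p < h < q < k < c < g < e < d < m.
Counting 5 from the smallest end gives q.

q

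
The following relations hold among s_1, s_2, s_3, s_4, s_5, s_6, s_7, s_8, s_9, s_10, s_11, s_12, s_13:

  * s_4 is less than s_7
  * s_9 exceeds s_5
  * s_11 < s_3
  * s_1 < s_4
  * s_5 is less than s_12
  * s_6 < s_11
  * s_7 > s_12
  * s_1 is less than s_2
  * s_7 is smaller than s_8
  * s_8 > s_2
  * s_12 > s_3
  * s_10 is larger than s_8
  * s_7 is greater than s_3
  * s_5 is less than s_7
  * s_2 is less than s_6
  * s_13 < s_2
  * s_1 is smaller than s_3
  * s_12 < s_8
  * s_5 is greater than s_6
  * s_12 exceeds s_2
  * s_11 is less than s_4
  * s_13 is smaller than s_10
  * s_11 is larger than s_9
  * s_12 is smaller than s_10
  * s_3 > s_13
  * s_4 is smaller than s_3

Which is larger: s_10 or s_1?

s_10

The relevant relations are s_1 < s_2; s_2 < s_6; s_6 < s_5; s_5 < s_9; s_9 < s_11; s_11 < s_4; s_4 < s_3; s_3 < s_12; s_12 < s_7; s_7 < s_8; s_8 < s_10.
Chaining these gives s_1 < s_2 < s_6 < s_5 < s_9 < s_11 < s_4 < s_3 < s_12 < s_7 < s_8 < s_10.
So s_1 < s_10; s_10 is the larger of the two.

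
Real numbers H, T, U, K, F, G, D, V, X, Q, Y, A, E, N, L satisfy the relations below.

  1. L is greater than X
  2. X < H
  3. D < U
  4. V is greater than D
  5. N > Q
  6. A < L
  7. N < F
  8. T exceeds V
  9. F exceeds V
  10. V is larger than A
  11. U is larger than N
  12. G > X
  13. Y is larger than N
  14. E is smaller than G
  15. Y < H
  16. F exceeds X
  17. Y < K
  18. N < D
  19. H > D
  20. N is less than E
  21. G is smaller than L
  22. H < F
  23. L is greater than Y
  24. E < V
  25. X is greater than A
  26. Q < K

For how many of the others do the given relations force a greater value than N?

11

The elements the relations force above N are D, E, V, U, G, Y, H, F, K, T, L — no chain reaches any other.
That is 11.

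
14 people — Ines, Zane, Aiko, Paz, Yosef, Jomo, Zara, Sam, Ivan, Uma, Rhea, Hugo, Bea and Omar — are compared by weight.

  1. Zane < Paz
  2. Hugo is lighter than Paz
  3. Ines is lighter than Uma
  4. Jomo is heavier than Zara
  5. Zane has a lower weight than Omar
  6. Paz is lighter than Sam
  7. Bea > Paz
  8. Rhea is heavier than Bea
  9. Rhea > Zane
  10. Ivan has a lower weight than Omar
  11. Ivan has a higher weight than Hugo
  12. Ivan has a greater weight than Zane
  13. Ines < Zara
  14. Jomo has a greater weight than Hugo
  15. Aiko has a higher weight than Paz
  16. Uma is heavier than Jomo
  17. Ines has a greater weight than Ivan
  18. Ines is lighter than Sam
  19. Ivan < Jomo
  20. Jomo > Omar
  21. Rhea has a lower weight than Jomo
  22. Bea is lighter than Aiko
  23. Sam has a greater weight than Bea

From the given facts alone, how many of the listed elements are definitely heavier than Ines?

Directly above Ines: Zara, Sam, Uma.
One step further: Jomo (4 so far).
Nothing else is reachable above Ines; 4 in all.

4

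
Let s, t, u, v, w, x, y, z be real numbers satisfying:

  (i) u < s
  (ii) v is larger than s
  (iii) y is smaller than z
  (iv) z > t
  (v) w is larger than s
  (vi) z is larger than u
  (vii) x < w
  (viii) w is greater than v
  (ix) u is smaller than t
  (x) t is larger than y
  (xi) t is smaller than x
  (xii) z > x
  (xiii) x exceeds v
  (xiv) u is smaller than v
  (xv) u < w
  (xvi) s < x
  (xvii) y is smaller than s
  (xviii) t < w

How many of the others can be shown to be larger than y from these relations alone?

Directly above y: t, s, z.
One step further: v, x, w (6 so far).
No other element is forced above y by the given relations, so the count is 6.

6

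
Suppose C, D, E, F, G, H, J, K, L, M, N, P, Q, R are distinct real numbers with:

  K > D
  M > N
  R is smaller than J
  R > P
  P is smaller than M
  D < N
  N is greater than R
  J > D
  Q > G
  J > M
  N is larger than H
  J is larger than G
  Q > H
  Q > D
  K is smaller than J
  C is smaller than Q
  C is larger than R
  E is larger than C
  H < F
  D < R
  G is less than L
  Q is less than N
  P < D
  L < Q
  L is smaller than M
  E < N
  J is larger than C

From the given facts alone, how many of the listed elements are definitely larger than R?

6

From R the given relations immediately reach C, N, J.
From those, Q, E, M — 6 in total.
No other element is forced above R by the given relations, so the count is 6.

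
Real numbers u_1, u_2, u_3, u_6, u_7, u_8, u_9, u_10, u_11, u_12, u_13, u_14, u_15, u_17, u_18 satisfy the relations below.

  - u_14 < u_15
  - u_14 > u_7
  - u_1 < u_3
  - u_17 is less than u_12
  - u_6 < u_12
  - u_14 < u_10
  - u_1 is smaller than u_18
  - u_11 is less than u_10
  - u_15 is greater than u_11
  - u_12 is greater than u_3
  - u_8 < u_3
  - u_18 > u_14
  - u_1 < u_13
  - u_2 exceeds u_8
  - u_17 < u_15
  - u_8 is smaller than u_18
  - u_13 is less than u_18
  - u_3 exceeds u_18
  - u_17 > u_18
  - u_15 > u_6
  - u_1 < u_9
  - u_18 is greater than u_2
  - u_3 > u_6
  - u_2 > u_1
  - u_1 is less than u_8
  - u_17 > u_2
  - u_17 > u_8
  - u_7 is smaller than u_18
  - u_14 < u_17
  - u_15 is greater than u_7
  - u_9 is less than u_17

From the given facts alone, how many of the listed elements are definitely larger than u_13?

5

The elements the relations force above u_13 are u_18, u_3, u_17, u_15, u_12 — no chain reaches any other.
That is 5.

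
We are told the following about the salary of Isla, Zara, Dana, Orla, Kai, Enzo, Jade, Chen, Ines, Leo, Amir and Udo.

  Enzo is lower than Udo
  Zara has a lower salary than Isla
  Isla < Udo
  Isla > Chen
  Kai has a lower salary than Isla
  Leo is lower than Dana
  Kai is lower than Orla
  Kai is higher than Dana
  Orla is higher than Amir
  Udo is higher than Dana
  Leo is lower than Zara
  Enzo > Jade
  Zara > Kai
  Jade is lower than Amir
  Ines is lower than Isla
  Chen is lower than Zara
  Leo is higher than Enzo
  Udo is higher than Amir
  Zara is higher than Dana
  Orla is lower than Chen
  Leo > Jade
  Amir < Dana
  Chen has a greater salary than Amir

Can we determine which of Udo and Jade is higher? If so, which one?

Udo

Jade < Enzo and Enzo < Leo give Jade < Leo.
With Leo < Dana: Jade < Enzo < Leo < Dana.
With Dana < Kai: Jade < Enzo < Leo < Dana < Kai.
Then Kai < Orla extends the chain to Orla.
With Orla < Chen: Jade < Enzo < Leo < Dana < Kai < Orla < Chen.
With Chen < Zara: Jade < Enzo < Leo < Dana < Kai < Orla < Chen < Zara.
Then Zara < Isla extends the chain to Isla.
With Isla < Udo: Jade < Enzo < Leo < Dana < Kai < Orla < Chen < Zara < Isla < Udo.
So Udo is higher.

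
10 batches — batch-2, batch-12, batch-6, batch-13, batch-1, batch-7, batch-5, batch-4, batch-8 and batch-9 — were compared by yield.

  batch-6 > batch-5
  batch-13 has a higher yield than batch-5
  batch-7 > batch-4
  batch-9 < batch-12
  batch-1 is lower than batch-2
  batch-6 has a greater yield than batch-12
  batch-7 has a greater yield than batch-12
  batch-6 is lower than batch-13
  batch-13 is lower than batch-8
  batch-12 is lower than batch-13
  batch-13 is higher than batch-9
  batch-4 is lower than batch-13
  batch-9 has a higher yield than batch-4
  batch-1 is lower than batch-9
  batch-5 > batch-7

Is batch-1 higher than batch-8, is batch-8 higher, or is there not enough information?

batch-8

batch-1 < batch-9 and batch-9 < batch-12 give batch-1 < batch-12.
With batch-12 < batch-7: batch-1 < batch-9 < batch-12 < batch-7.
With batch-7 < batch-5: batch-1 < batch-9 < batch-12 < batch-7 < batch-5.
Then batch-5 < batch-6 extends the chain to batch-6.
Then batch-6 < batch-13 extends the chain to batch-13.
Then batch-13 < batch-8 extends the chain to batch-8.
So batch-8 is higher.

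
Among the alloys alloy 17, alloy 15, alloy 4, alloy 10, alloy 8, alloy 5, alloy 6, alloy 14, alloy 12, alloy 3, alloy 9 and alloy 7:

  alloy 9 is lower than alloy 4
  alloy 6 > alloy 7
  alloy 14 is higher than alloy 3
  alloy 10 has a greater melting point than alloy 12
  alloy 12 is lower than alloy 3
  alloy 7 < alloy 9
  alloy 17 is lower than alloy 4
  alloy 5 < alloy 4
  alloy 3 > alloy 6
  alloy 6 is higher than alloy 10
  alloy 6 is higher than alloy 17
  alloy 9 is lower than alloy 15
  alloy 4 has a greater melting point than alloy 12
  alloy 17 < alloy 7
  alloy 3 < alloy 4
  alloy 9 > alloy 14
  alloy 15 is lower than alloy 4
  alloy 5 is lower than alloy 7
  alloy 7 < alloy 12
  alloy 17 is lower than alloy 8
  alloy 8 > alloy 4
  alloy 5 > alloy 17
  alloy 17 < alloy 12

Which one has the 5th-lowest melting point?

The consecutive relations fix a unique order: alloy 17 < alloy 5 < alloy 7 < alloy 12 < alloy 10 < alloy 6 < alloy 3 < alloy 14 < alloy 9 < alloy 15 < alloy 4 < alloy 8.
The 5th smallest is alloy 10.

alloy 10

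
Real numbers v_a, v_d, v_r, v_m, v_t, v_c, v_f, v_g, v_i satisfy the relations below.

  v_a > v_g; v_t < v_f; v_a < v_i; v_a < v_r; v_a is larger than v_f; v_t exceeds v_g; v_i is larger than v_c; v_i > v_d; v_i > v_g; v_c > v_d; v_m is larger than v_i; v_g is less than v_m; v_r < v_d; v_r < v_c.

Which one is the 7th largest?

v_f

Chaining the given pairs: v_g < v_t < v_f < v_a < v_r < v_d < v_c < v_i < v_m.
Counting 7 from the largest end gives v_f.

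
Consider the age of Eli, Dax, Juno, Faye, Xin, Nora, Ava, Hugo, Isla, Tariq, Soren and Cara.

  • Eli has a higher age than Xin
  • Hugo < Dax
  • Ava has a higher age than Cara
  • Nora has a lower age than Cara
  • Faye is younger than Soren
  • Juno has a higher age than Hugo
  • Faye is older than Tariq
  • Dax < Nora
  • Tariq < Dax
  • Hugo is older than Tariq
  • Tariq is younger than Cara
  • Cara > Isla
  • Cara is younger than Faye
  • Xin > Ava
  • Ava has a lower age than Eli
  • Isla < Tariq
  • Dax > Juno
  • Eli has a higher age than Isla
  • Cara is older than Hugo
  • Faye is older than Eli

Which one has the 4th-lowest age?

Piecing the relations together gives one ordering: Isla < Tariq < Hugo < Juno < Dax < Nora < Cara < Ava < Xin < Eli < Faye < Soren.
Counting 4 from the smallest end gives Juno.

Juno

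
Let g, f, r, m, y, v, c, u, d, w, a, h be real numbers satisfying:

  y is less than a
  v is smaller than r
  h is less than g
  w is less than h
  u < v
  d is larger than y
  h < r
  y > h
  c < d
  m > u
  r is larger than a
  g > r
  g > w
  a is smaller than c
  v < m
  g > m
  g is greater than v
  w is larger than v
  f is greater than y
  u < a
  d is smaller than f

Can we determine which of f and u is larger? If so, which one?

f

Chaining the given relations: u < v < w < h < y < a < c < d < f.
So f is larger.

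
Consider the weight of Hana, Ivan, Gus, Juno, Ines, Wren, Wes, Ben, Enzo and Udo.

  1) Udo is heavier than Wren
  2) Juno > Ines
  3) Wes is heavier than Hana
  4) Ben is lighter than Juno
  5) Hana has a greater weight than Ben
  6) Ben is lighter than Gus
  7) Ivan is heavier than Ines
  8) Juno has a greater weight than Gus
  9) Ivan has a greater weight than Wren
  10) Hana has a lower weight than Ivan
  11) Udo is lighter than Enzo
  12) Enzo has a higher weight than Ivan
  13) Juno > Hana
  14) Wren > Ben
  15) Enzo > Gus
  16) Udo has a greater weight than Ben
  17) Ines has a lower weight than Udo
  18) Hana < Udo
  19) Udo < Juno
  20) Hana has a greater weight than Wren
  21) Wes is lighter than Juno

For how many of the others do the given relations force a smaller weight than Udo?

4

From Udo the given relations immediately reach Ines, Ben, Wren, Hana.
No other element is forced below Udo by the given relations, so the count is 4.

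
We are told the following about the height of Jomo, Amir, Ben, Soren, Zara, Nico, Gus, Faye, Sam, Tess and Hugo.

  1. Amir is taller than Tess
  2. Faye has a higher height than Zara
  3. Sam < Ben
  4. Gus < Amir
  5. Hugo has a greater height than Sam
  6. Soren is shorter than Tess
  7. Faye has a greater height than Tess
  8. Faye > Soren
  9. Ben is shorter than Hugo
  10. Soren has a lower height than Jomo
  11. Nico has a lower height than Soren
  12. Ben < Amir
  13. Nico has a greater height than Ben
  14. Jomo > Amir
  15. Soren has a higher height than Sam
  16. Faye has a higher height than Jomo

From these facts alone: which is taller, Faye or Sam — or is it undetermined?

Faye

Sam < Ben and Ben < Nico give Sam < Nico.
Then Nico < Soren extends the chain to Soren.
With Soren < Tess: Sam < Ben < Nico < Soren < Tess.
Then Tess < Amir extends the chain to Amir.
With Amir < Jomo: Sam < Ben < Nico < Soren < Tess < Amir < Jomo.
Then Jomo < Faye extends the chain to Faye.
So Faye is taller.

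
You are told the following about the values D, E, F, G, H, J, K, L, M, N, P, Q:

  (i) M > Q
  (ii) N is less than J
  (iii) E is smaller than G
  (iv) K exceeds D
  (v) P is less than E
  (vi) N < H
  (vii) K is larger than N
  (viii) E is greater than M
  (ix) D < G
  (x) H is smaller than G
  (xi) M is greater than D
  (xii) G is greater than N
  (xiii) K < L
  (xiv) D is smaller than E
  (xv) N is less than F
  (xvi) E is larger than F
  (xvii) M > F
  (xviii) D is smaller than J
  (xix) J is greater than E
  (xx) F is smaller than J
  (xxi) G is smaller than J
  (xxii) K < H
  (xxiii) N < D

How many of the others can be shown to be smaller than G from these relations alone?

9

The elements the relations force below G are N, Q, D, P, K, H, F, M, E — no chain reaches any other.
That is 9.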